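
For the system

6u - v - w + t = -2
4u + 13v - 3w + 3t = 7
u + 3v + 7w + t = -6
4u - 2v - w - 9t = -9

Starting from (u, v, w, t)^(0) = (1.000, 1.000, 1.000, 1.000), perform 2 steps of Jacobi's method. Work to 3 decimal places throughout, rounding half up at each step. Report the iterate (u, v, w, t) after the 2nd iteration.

Iteration 1:
  u = (-2 - (-1)·1.000 - (-1)·1.000 - (1)·1.000) / (6) = -0.167
  v = (7 - (4)·1.000 - (-3)·1.000 - (3)·1.000) / (13) = 0.231
  w = (-6 - (1)·1.000 - (3)·1.000 - (1)·1.000) / (7) = -1.571
  t = (-9 - (4)·1.000 - (-2)·1.000 - (-1)·1.000) / (-9) = 1.111
Iteration 2:
  u = (-2 - (-1)·0.231 - (-1)·-1.571 - (1)·1.111) / (6) = -0.742
  v = (7 - (4)·-0.167 - (-3)·-1.571 - (3)·1.111) / (13) = -0.029
  w = (-6 - (1)·-0.167 - (3)·0.231 - (1)·1.111) / (7) = -1.091
  t = (-9 - (4)·-0.167 - (-2)·0.231 - (-1)·-1.571) / (-9) = 1.049

(-0.742, -0.029, -1.091, 1.049)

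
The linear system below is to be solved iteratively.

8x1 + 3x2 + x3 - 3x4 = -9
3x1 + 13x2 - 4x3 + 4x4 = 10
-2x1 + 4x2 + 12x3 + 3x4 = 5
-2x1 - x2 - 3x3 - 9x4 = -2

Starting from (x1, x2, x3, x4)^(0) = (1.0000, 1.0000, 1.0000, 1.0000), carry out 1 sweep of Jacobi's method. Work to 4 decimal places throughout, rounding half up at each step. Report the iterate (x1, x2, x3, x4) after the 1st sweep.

(-1.2500, 0.5385, 0.0000, -0.4444)

Iteration 1:
  x1 = (-9 - (3)·1.0000 - (1)·1.0000 - (-3)·1.0000) / (8) = -1.2500
  x2 = (10 - (3)·1.0000 - (-4)·1.0000 - (4)·1.0000) / (13) = 0.5385
  x3 = (5 - (-2)·1.0000 - (4)·1.0000 - (3)·1.0000) / (12) = 0.0000
  x4 = (-2 - (-2)·1.0000 - (-1)·1.0000 - (-3)·1.0000) / (-9) = -0.4444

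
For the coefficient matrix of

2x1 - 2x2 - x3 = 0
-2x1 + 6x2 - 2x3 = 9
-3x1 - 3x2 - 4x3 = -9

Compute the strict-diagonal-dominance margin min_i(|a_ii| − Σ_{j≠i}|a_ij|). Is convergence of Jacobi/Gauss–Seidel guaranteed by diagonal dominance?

-2

row 1: |2| − (2+1) = -1
row 2: |6| − (2+2) = 2
row 3: |-4| − (3+3) = -2
minimum over rows = -2 → not strictly diagonally dominant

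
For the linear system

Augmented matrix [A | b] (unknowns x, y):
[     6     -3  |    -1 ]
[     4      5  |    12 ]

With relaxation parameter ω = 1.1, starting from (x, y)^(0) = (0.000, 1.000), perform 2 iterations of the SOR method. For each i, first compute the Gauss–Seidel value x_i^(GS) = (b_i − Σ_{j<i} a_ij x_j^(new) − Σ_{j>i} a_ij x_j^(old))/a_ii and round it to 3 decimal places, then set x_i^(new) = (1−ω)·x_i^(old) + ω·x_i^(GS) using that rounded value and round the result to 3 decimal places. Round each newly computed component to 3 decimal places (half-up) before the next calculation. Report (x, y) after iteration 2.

Iteration 1:
  x: GS value = (-1 - (-3)·1.000) / (6) = 0.333;  x ← (1−ω)·0.000 + ω·0.333 = 0.366
  y: GS value = (12 - (4)·0.366) / (5) = 2.107;  y ← (1−ω)·1.000 + ω·2.107 = 2.218
Iteration 2:
  x: GS value = (-1 - (-3)·2.218) / (6) = 0.942;  x ← (1−ω)·0.366 + ω·0.942 = 1.000
  y: GS value = (12 - (4)·1.000) / (5) = 1.600;  y ← (1−ω)·2.218 + ω·1.600 = 1.538

(1.000, 1.538)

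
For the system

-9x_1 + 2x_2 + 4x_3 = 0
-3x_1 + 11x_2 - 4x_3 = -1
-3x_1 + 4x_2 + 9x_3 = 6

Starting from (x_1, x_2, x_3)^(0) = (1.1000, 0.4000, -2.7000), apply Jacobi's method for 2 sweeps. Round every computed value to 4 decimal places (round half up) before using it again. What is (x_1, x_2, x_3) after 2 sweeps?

Iteration 1:
  x_1 = (0 - (2)·0.4000 - (4)·-2.7000) / (-9) = -1.1111
  x_2 = (-1 - (-3)·1.1000 - (-4)·-2.7000) / (11) = -0.7727
  x_3 = (6 - (-3)·1.1000 - (4)·0.4000) / (9) = 0.8556
Iteration 2:
  x_1 = (0 - (2)·-0.7727 - (4)·0.8556) / (-9) = 0.2086
  x_2 = (-1 - (-3)·-1.1111 - (-4)·0.8556) / (11) = -0.0828
  x_3 = (6 - (-3)·-1.1111 - (4)·-0.7727) / (9) = 0.6397

(0.2086, -0.0828, 0.6397)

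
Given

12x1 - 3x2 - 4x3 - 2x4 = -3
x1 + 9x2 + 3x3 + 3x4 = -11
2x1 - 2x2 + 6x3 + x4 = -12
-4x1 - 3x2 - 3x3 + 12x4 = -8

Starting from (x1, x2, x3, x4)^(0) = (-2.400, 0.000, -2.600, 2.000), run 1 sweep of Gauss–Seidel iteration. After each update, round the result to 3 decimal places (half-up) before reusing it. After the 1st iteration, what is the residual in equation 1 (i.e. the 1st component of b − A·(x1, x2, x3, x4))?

-9.459

Iteration 1:
  x1 = (-3 - (-3)·0.000 - (-4)·-2.600 - (-2)·2.000) / (12) = -0.783
  x2 = (-11 - (1)·-0.783 - (3)·-2.600 - (3)·2.000) / (9) = -0.935
  x3 = (-12 - (2)·-0.783 - (-2)·-0.935 - (1)·2.000) / (6) = -2.384
  x4 = (-8 - (-4)·-0.783 - (-3)·-0.935 - (-3)·-2.384) / (12) = -1.757
Residual b − A·x = (-9.459, 10.621, 3.757, -0.005)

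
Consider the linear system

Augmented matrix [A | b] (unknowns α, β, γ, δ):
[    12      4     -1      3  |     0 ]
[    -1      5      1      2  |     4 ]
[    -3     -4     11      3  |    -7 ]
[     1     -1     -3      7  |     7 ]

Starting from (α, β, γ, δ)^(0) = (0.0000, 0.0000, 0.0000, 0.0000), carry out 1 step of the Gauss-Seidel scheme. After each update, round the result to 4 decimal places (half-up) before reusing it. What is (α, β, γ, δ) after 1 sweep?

(0.0000, 0.8000, -0.3455, 0.9662)

Iteration 1:
  α = (0 - (4)·0.0000 - (-1)·0.0000 - (3)·0.0000) / (12) = 0.0000
  β = (4 - (-1)·0.0000 - (1)·0.0000 - (2)·0.0000) / (5) = 0.8000
  γ = (-7 - (-3)·0.0000 - (-4)·0.8000 - (3)·0.0000) / (11) = -0.3455
  δ = (7 - (1)·0.0000 - (-1)·0.8000 - (-3)·-0.3455) / (7) = 0.9662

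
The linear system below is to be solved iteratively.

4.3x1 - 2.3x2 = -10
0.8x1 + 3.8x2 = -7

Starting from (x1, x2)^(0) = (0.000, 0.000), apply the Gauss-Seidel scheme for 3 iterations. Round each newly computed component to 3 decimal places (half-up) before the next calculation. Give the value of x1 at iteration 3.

-2.967

Iteration 1:
  x1 = (-10 - (-2.3)·0.000) / (4.3) = -2.326
  x2 = (-7 - (0.8)·-2.326) / (3.8) = -1.352
Iteration 2:
  x1 = (-10 - (-2.3)·-1.352) / (4.3) = -3.049
  x2 = (-7 - (0.8)·-3.049) / (3.8) = -1.200
Iteration 3:
  x1 = (-10 - (-2.3)·-1.200) / (4.3) = -2.967
  x2 = (-7 - (0.8)·-2.967) / (3.8) = -1.217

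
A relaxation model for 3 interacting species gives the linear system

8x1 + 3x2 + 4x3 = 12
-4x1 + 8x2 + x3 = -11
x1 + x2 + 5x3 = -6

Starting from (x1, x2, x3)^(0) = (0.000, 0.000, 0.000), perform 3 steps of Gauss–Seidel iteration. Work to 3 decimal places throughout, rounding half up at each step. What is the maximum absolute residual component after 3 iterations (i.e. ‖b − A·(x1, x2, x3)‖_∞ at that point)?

Iteration 1:
  x1 = (12 - (3)·0.000 - (4)·0.000) / (8) = 1.500
  x2 = (-11 - (-4)·1.500 - (1)·0.000) / (8) = -0.625
  x3 = (-6 - (1)·1.500 - (1)·-0.625) / (5) = -1.375
Iteration 2:
  x1 = (12 - (3)·-0.625 - (4)·-1.375) / (8) = 2.422
  x2 = (-11 - (-4)·2.422 - (1)·-1.375) / (8) = 0.008
  x3 = (-6 - (1)·2.422 - (1)·0.008) / (5) = -1.686
Iteration 3:
  x1 = (12 - (3)·0.008 - (4)·-1.686) / (8) = 2.340
  x2 = (-11 - (-4)·2.340 - (1)·-1.686) / (8) = 0.006
  x3 = (-6 - (1)·2.340 - (1)·0.006) / (5) = -1.669
Residual b − A·x = (-0.062, -0.019, -0.001); ∞-norm = 0.062

0.062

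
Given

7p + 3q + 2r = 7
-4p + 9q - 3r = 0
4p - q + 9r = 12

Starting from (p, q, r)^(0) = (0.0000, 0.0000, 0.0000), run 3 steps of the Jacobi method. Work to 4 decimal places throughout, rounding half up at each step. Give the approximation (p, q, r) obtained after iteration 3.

(0.3651, 0.5715, 1.1569)

Iteration 1:
  p = (7 - (3)·0.0000 - (2)·0.0000) / (7) = 1.0000
  q = (0 - (-4)·0.0000 - (-3)·0.0000) / (9) = 0.0000
  r = (12 - (4)·0.0000 - (-1)·0.0000) / (9) = 1.3333
Iteration 2:
  p = (7 - (3)·0.0000 - (2)·1.3333) / (7) = 0.6191
  q = (0 - (-4)·1.0000 - (-3)·1.3333) / (9) = 0.8889
  r = (12 - (4)·1.0000 - (-1)·0.0000) / (9) = 0.8889
Iteration 3:
  p = (7 - (3)·0.8889 - (2)·0.8889) / (7) = 0.3651
  q = (0 - (-4)·0.6191 - (-3)·0.8889) / (9) = 0.5715
  r = (12 - (4)·0.6191 - (-1)·0.8889) / (9) = 1.1569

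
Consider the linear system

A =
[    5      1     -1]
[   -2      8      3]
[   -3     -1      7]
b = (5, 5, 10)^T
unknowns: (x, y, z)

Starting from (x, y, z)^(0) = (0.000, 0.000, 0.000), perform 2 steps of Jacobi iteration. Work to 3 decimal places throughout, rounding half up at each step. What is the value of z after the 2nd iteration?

1.946

Iteration 1:
  x = (5 - (1)·0.000 - (-1)·0.000) / (5) = 1.000
  y = (5 - (-2)·0.000 - (3)·0.000) / (8) = 0.625
  z = (10 - (-3)·0.000 - (-1)·0.000) / (7) = 1.429
Iteration 2:
  x = (5 - (1)·0.625 - (-1)·1.429) / (5) = 1.161
  y = (5 - (-2)·1.000 - (3)·1.429) / (8) = 0.339
  z = (10 - (-3)·1.000 - (-1)·0.625) / (7) = 1.946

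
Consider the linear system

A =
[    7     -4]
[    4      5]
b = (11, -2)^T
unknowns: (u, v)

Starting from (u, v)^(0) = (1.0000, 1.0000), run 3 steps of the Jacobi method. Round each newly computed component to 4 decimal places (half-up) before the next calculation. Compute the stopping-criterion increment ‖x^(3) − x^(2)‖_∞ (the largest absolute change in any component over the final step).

Iteration 1:
  u = (11 - (-4)·1.0000) / (7) = 2.1429
  v = (-2 - (4)·1.0000) / (5) = -1.2000
Iteration 2:
  u = (11 - (-4)·-1.2000) / (7) = 0.8857
  v = (-2 - (4)·2.1429) / (5) = -2.1143
Iteration 3:
  u = (11 - (-4)·-2.1143) / (7) = 0.3633
  v = (-2 - (4)·0.8857) / (5) = -1.1086
Change: (-0.5224, 1.0057) → max |·| = 1.0057

1.0057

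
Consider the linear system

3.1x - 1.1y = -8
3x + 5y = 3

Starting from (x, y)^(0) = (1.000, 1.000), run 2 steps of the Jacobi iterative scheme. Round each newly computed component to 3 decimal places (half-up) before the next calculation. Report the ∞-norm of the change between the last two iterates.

1.936

Iteration 1:
  x = (-8 - (-1.1)·1.000) / (3.1) = -2.226
  y = (3 - (3)·1.000) / (5) = 0.000
Iteration 2:
  x = (-8 - (-1.1)·0.000) / (3.1) = -2.581
  y = (3 - (3)·-2.226) / (5) = 1.936
Change: (-0.355, 1.936) → max |·| = 1.936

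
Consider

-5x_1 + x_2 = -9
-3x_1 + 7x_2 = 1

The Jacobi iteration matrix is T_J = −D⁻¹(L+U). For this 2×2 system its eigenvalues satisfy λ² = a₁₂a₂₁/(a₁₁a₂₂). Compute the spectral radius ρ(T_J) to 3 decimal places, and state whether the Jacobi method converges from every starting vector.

a₁₂a₂₁/(a₁₁a₂₂) = (1)·(-3) / ((-5)·(7)) = 0.085714
ρ = √|0.085714| = √0.085714 = 0.293
ρ < 1, so Jacobi converges

0.293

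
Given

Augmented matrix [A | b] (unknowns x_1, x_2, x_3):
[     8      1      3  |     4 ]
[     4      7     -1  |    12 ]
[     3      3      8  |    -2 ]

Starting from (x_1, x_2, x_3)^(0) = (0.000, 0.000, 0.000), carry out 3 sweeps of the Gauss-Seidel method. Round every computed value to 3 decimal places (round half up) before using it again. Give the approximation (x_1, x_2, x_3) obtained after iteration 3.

Iteration 1:
  x_1 = (4 - (1)·0.000 - (3)·0.000) / (8) = 0.500
  x_2 = (12 - (4)·0.500 - (-1)·0.000) / (7) = 1.429
  x_3 = (-2 - (3)·0.500 - (3)·1.429) / (8) = -0.973
Iteration 2:
  x_1 = (4 - (1)·1.429 - (3)·-0.973) / (8) = 0.686
  x_2 = (12 - (4)·0.686 - (-1)·-0.973) / (7) = 1.183
  x_3 = (-2 - (3)·0.686 - (3)·1.183) / (8) = -0.951
Iteration 3:
  x_1 = (4 - (1)·1.183 - (3)·-0.951) / (8) = 0.709
  x_2 = (12 - (4)·0.709 - (-1)·-0.951) / (7) = 1.173
  x_3 = (-2 - (3)·0.709 - (3)·1.173) / (8) = -0.956

(0.709, 1.173, -0.956)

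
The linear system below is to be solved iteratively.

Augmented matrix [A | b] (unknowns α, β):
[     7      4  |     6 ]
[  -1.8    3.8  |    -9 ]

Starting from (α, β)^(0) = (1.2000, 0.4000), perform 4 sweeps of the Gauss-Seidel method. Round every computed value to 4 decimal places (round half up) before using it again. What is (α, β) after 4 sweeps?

Iteration 1:
  α = (6 - (4)·0.4000) / (7) = 0.6286
  β = (-9 - (-1.8)·0.6286) / (3.8) = -2.0707
Iteration 2:
  α = (6 - (4)·-2.0707) / (7) = 2.0404
  β = (-9 - (-1.8)·2.0404) / (3.8) = -1.4019
Iteration 3:
  α = (6 - (4)·-1.4019) / (7) = 1.6582
  β = (-9 - (-1.8)·1.6582) / (3.8) = -1.5830
Iteration 4:
  α = (6 - (4)·-1.5830) / (7) = 1.7617
  β = (-9 - (-1.8)·1.7617) / (3.8) = -1.5339

(1.7617, -1.5339)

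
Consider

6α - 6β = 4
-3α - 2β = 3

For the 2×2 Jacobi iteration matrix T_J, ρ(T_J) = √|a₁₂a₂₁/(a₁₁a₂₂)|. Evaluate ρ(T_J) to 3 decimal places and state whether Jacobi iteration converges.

a₁₂a₂₁/(a₁₁a₂₂) = (-6)·(-3) / ((6)·(-2)) = -1.500000
ρ = √|-1.500000| = √1.500000 = 1.225
ρ > 1, so Jacobi diverges

1.225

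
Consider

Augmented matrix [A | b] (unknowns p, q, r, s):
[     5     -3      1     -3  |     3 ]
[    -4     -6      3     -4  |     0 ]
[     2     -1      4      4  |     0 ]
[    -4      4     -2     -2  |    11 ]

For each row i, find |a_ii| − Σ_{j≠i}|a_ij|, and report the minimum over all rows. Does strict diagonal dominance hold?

row 1: |5| − (3+1+3) = -2
row 2: |-6| − (4+3+4) = -5
row 3: |4| − (2+1+4) = -3
row 4: |-2| − (4+4+2) = -8
minimum over rows = -8 → not strictly diagonally dominant

-8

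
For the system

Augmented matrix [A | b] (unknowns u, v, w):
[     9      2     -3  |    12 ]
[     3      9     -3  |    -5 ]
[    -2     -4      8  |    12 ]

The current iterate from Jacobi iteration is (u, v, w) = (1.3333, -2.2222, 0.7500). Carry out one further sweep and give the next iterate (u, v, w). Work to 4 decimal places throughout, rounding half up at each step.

One sweep:
  u = (12 - (2)·-2.2222 - (-3)·0.7500) / (9) = 2.0772
  v = (-5 - (3)·1.3333 - (-3)·0.7500) / (9) = -0.7500
  w = (12 - (-2)·1.3333 - (-4)·-2.2222) / (8) = 0.7222

(2.0772, -0.7500, 0.7222)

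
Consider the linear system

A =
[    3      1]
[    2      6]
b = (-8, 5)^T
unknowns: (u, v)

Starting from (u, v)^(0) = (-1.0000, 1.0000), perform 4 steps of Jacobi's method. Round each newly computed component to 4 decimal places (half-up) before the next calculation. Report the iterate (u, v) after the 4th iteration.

Iteration 1:
  u = (-8 - (1)·1.0000) / (3) = -3.0000
  v = (5 - (2)·-1.0000) / (6) = 1.1667
Iteration 2:
  u = (-8 - (1)·1.1667) / (3) = -3.0556
  v = (5 - (2)·-3.0000) / (6) = 1.8333
Iteration 3:
  u = (-8 - (1)·1.8333) / (3) = -3.2778
  v = (5 - (2)·-3.0556) / (6) = 1.8519
Iteration 4:
  u = (-8 - (1)·1.8519) / (3) = -3.2840
  v = (5 - (2)·-3.2778) / (6) = 1.9259

(-3.2840, 1.9259)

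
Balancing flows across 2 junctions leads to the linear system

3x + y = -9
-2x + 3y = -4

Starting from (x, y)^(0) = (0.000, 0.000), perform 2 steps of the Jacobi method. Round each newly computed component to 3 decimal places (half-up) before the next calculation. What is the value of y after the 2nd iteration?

Iteration 1:
  x = (-9 - (1)·0.000) / (3) = -3.000
  y = (-4 - (-2)·0.000) / (3) = -1.333
Iteration 2:
  x = (-9 - (1)·-1.333) / (3) = -2.556
  y = (-4 - (-2)·-3.000) / (3) = -3.333

-3.333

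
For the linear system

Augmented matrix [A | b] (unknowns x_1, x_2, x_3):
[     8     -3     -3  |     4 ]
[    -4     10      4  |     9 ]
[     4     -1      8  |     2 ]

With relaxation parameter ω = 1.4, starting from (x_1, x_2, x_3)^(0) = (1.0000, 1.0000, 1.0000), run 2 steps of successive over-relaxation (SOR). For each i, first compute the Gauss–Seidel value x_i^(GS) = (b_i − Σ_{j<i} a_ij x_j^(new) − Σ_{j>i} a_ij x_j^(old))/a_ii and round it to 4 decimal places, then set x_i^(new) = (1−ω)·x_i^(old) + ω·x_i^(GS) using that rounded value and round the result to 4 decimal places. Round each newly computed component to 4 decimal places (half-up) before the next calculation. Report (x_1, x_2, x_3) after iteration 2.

Iteration 1:
  x_1: GS value = (4 - (-3)·1.0000 - (-3)·1.0000) / (8) = 1.2500;  x_1 ← (1−ω)·1.0000 + ω·1.2500 = 1.3500
  x_2: GS value = (9 - (-4)·1.3500 - (4)·1.0000) / (10) = 1.0400;  x_2 ← (1−ω)·1.0000 + ω·1.0400 = 1.0560
  x_3: GS value = (2 - (4)·1.3500 - (-1)·1.0560) / (8) = -0.2930;  x_3 ← (1−ω)·1.0000 + ω·-0.2930 = -0.8102
Iteration 2:
  x_1: GS value = (4 - (-3)·1.0560 - (-3)·-0.8102) / (8) = 0.5922;  x_1 ← (1−ω)·1.3500 + ω·0.5922 = 0.2891
  x_2: GS value = (9 - (-4)·0.2891 - (4)·-0.8102) / (10) = 1.3397;  x_2 ← (1−ω)·1.0560 + ω·1.3397 = 1.4532
  x_3: GS value = (2 - (4)·0.2891 - (-1)·1.4532) / (8) = 0.2871;  x_3 ← (1−ω)·-0.8102 + ω·0.2871 = 0.7260

(0.2891, 1.4532, 0.7260)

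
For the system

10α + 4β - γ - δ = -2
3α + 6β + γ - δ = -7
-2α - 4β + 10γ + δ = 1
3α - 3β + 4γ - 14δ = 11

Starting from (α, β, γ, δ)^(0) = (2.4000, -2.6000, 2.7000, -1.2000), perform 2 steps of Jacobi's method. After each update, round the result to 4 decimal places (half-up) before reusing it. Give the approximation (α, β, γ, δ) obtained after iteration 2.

Iteration 1:
  α = (-2 - (4)·-2.6000 - (-1)·2.7000 - (-1)·-1.2000) / (10) = 0.9900
  β = (-7 - (3)·2.4000 - (1)·2.7000 - (-1)·-1.2000) / (6) = -3.0167
  γ = (1 - (-2)·2.4000 - (-4)·-2.6000 - (1)·-1.2000) / (10) = -0.3400
  δ = (11 - (3)·2.4000 - (-3)·-2.6000 - (4)·2.7000) / (-14) = 1.0571
Iteration 2:
  α = (-2 - (4)·-3.0167 - (-1)·-0.3400 - (-1)·1.0571) / (10) = 1.0784
  β = (-7 - (3)·0.9900 - (1)·-0.3400 - (-1)·1.0571) / (6) = -1.4288
  γ = (1 - (-2)·0.9900 - (-4)·-3.0167 - (1)·1.0571) / (10) = -1.0144
  δ = (11 - (3)·0.9900 - (-3)·-3.0167 - (4)·-0.3400) / (-14) = -0.0243

(1.0784, -1.4288, -1.0144, -0.0243)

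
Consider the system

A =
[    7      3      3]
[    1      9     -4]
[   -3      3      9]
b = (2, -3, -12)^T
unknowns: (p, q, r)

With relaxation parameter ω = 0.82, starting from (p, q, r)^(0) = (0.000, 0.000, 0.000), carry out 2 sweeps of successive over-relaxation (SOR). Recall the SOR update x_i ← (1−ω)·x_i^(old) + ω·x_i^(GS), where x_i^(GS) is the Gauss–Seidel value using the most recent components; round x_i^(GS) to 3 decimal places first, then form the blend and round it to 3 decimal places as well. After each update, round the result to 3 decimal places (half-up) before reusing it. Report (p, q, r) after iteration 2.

(0.713, -0.737, -0.868)

Iteration 1:
  p: GS value = (2 - (3)·0.000 - (3)·0.000) / (7) = 0.286;  p ← (1−ω)·0.000 + ω·0.286 = 0.235
  q: GS value = (-3 - (1)·0.235 - (-4)·0.000) / (9) = -0.359;  q ← (1−ω)·0.000 + ω·-0.359 = -0.294
  r: GS value = (-12 - (-3)·0.235 - (3)·-0.294) / (9) = -1.157;  r ← (1−ω)·0.000 + ω·-1.157 = -0.949
Iteration 2:
  p: GS value = (2 - (3)·-0.294 - (3)·-0.949) / (7) = 0.818;  p ← (1−ω)·0.235 + ω·0.818 = 0.713
  q: GS value = (-3 - (1)·0.713 - (-4)·-0.949) / (9) = -0.834;  q ← (1−ω)·-0.294 + ω·-0.834 = -0.737
  r: GS value = (-12 - (-3)·0.713 - (3)·-0.737) / (9) = -0.850;  r ← (1−ω)·-0.949 + ω·-0.850 = -0.868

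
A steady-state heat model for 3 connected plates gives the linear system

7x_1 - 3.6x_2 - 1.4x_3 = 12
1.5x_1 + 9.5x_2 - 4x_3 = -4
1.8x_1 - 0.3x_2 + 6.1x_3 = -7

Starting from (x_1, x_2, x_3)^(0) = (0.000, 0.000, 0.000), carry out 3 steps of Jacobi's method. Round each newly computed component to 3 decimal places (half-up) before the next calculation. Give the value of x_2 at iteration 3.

-1.326

Iteration 1:
  x_1 = (12 - (-3.6)·0.000 - (-1.4)·0.000) / (7) = 1.714
  x_2 = (-4 - (1.5)·0.000 - (-4)·0.000) / (9.5) = -0.421
  x_3 = (-7 - (1.8)·0.000 - (-0.3)·0.000) / (6.1) = -1.148
Iteration 2:
  x_1 = (12 - (-3.6)·-0.421 - (-1.4)·-1.148) / (7) = 1.268
  x_2 = (-4 - (1.5)·1.714 - (-4)·-1.148) / (9.5) = -1.175
  x_3 = (-7 - (1.8)·1.714 - (-0.3)·-0.421) / (6.1) = -1.674
Iteration 3:
  x_1 = (12 - (-3.6)·-1.175 - (-1.4)·-1.674) / (7) = 0.775
  x_2 = (-4 - (1.5)·1.268 - (-4)·-1.674) / (9.5) = -1.326
  x_3 = (-7 - (1.8)·1.268 - (-0.3)·-1.175) / (6.1) = -1.579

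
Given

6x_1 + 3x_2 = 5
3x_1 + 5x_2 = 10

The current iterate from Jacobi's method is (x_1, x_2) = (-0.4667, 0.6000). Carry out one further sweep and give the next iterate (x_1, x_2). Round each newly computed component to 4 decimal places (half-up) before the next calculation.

One sweep:
  x_1 = (5 - (3)·0.6000) / (6) = 0.5333
  x_2 = (10 - (3)·-0.4667) / (5) = 2.2800

(0.5333, 2.2800)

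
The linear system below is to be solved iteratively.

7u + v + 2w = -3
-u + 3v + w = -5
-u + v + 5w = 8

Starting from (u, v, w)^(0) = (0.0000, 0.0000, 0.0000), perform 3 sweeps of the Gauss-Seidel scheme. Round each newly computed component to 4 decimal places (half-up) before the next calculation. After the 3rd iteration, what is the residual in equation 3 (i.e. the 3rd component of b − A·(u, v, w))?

Iteration 1:
  u = (-3 - (1)·0.0000 - (2)·0.0000) / (7) = -0.4286
  v = (-5 - (-1)·-0.4286 - (1)·0.0000) / (3) = -1.8095
  w = (8 - (-1)·-0.4286 - (1)·-1.8095) / (5) = 1.8762
Iteration 2:
  u = (-3 - (1)·-1.8095 - (2)·1.8762) / (7) = -0.7061
  v = (-5 - (-1)·-0.7061 - (1)·1.8762) / (3) = -2.5274
  w = (8 - (-1)·-0.7061 - (1)·-2.5274) / (5) = 1.9643
Iteration 3:
  u = (-3 - (1)·-2.5274 - (2)·1.9643) / (7) = -0.6287
  v = (-5 - (-1)·-0.6287 - (1)·1.9643) / (3) = -2.5310
  w = (8 - (-1)·-0.6287 - (1)·-2.5310) / (5) = 1.9805
Residual b − A·x = (-0.0291, -0.0162, -0.0002)

-0.0002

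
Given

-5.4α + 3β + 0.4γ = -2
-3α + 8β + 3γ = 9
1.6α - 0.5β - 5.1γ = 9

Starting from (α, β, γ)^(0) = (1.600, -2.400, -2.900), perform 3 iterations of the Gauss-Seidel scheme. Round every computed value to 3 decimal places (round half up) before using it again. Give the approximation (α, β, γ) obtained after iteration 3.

(1.602, 2.338, -1.491)

Iteration 1:
  α = (-2 - (3)·-2.400 - (0.4)·-2.900) / (-5.4) = -1.178
  β = (9 - (-3)·-1.178 - (3)·-2.900) / (8) = 1.771
  γ = (9 - (1.6)·-1.178 - (-0.5)·1.771) / (-5.1) = -2.308
Iteration 2:
  α = (-2 - (3)·1.771 - (0.4)·-2.308) / (-5.4) = 1.183
  β = (9 - (-3)·1.183 - (3)·-2.308) / (8) = 2.434
  γ = (9 - (1.6)·1.183 - (-0.5)·2.434) / (-5.1) = -1.632
Iteration 3:
  α = (-2 - (3)·2.434 - (0.4)·-1.632) / (-5.4) = 1.602
  β = (9 - (-3)·1.602 - (3)·-1.632) / (8) = 2.338
  γ = (9 - (1.6)·1.602 - (-0.5)·2.338) / (-5.1) = -1.491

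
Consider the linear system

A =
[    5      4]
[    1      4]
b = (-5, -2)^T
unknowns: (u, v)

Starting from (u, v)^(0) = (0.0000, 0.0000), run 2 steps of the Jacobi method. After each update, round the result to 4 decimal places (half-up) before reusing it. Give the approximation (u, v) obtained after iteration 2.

(-0.6000, -0.2500)

Iteration 1:
  u = (-5 - (4)·0.0000) / (5) = -1.0000
  v = (-2 - (1)·0.0000) / (4) = -0.5000
Iteration 2:
  u = (-5 - (4)·-0.5000) / (5) = -0.6000
  v = (-2 - (1)·-1.0000) / (4) = -0.2500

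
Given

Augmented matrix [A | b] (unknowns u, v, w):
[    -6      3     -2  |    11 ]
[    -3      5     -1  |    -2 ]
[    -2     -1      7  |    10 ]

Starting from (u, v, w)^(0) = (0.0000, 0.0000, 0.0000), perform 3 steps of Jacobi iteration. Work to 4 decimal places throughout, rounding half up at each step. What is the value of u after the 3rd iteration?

Iteration 1:
  u = (11 - (3)·0.0000 - (-2)·0.0000) / (-6) = -1.8333
  v = (-2 - (-3)·0.0000 - (-1)·0.0000) / (5) = -0.4000
  w = (10 - (-2)·0.0000 - (-1)·0.0000) / (7) = 1.4286
Iteration 2:
  u = (11 - (3)·-0.4000 - (-2)·1.4286) / (-6) = -2.5095
  v = (-2 - (-3)·-1.8333 - (-1)·1.4286) / (5) = -1.2143
  w = (10 - (-2)·-1.8333 - (-1)·-0.4000) / (7) = 0.8476
Iteration 3:
  u = (11 - (3)·-1.2143 - (-2)·0.8476) / (-6) = -2.7230
  v = (-2 - (-3)·-2.5095 - (-1)·0.8476) / (5) = -1.7362
  w = (10 - (-2)·-2.5095 - (-1)·-1.2143) / (7) = 0.5381

-2.7230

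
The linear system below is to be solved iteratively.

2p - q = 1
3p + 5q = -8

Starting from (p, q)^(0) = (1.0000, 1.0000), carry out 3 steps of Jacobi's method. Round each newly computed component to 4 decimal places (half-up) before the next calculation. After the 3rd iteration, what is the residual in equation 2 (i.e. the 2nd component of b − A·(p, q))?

0.0000

Iteration 1:
  p = (1 - (-1)·1.0000) / (2) = 1.0000
  q = (-8 - (3)·1.0000) / (5) = -2.2000
Iteration 2:
  p = (1 - (-1)·-2.2000) / (2) = -0.6000
  q = (-8 - (3)·1.0000) / (5) = -2.2000
Iteration 3:
  p = (1 - (-1)·-2.2000) / (2) = -0.6000
  q = (-8 - (3)·-0.6000) / (5) = -1.2400
Residual b − A·x = (0.9600, 0.0000)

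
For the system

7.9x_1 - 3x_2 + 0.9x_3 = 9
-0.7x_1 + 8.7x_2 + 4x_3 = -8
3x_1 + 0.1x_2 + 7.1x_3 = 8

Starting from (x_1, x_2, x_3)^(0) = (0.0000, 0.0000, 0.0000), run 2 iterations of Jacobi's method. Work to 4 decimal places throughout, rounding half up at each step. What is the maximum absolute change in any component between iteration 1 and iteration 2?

Iteration 1:
  x_1 = (9 - (-3)·0.0000 - (0.9)·0.0000) / (7.9) = 1.1392
  x_2 = (-8 - (-0.7)·0.0000 - (4)·0.0000) / (8.7) = -0.9195
  x_3 = (8 - (3)·0.0000 - (0.1)·0.0000) / (7.1) = 1.1268
Iteration 2:
  x_1 = (9 - (-3)·-0.9195 - (0.9)·1.1268) / (7.9) = 0.6617
  x_2 = (-8 - (-0.7)·1.1392 - (4)·1.1268) / (8.7) = -1.3459
  x_3 = (8 - (3)·1.1392 - (0.1)·-0.9195) / (7.1) = 0.6584
Change: (-0.4775, -0.4264, -0.4684) → max |·| = 0.4775

0.4775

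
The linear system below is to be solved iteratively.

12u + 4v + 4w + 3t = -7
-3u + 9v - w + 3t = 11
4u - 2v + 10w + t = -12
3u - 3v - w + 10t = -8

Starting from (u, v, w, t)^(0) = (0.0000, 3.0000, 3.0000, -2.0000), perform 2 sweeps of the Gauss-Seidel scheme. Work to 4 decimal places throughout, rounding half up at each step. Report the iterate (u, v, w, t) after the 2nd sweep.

Iteration 1:
  u = (-7 - (4)·3.0000 - (4)·3.0000 - (3)·-2.0000) / (12) = -2.0833
  v = (11 - (-3)·-2.0833 - (-1)·3.0000 - (3)·-2.0000) / (9) = 1.5278
  w = (-12 - (4)·-2.0833 - (-2)·1.5278 - (1)·-2.0000) / (10) = 0.1389
  t = (-8 - (3)·-2.0833 - (-3)·1.5278 - (-1)·0.1389) / (10) = 0.2972
Iteration 2:
  u = (-7 - (4)·1.5278 - (4)·0.1389 - (3)·0.2972) / (12) = -1.2132
  v = (11 - (-3)·-1.2132 - (-1)·0.1389 - (3)·0.2972) / (9) = 0.7342
  w = (-12 - (4)·-1.2132 - (-2)·0.7342 - (1)·0.2972) / (10) = -0.5976
  t = (-8 - (3)·-1.2132 - (-3)·0.7342 - (-1)·-0.5976) / (10) = -0.2755

(-1.2132, 0.7342, -0.5976, -0.2755)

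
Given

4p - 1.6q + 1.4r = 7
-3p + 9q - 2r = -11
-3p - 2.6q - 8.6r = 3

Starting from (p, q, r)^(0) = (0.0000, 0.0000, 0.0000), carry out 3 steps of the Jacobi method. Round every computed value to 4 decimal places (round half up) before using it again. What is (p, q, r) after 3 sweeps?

(1.6699, -0.8922, -0.6148)

Iteration 1:
  p = (7 - (-1.6)·0.0000 - (1.4)·0.0000) / (4) = 1.7500
  q = (-11 - (-3)·0.0000 - (-2)·0.0000) / (9) = -1.2222
  r = (3 - (-3)·0.0000 - (-2.6)·0.0000) / (-8.6) = -0.3488
Iteration 2:
  p = (7 - (-1.6)·-1.2222 - (1.4)·-0.3488) / (4) = 1.3832
  q = (-11 - (-3)·1.7500 - (-2)·-0.3488) / (9) = -0.7164
  r = (3 - (-3)·1.7500 - (-2.6)·-1.2222) / (-8.6) = -0.5898
Iteration 3:
  p = (7 - (-1.6)·-0.7164 - (1.4)·-0.5898) / (4) = 1.6699
  q = (-11 - (-3)·1.3832 - (-2)·-0.5898) / (9) = -0.8922
  r = (3 - (-3)·1.3832 - (-2.6)·-0.7164) / (-8.6) = -0.6148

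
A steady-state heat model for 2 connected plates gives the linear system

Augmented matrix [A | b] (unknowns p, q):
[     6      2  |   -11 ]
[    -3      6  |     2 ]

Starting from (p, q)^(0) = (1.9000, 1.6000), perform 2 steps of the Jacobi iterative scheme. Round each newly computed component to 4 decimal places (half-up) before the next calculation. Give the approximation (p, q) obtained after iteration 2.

(-2.2611, -0.8500)

Iteration 1:
  p = (-11 - (2)·1.6000) / (6) = -2.3667
  q = (2 - (-3)·1.9000) / (6) = 1.2833
Iteration 2:
  p = (-11 - (2)·1.2833) / (6) = -2.2611
  q = (2 - (-3)·-2.3667) / (6) = -0.8500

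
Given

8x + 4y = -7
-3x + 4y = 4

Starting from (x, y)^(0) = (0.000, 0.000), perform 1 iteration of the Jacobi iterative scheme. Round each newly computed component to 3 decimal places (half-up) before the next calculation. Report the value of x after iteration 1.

Iteration 1:
  x = (-7 - (4)·0.000) / (8) = -0.875
  y = (4 - (-3)·0.000) / (4) = 1.000

-0.875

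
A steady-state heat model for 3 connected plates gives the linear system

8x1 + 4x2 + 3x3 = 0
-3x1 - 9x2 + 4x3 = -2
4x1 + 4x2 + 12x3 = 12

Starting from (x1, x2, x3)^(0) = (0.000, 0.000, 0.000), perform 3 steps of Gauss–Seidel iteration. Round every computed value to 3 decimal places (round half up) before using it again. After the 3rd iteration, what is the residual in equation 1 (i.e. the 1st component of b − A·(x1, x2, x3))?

Iteration 1:
  x1 = (0 - (4)·0.000 - (3)·0.000) / (8) = 0.000
  x2 = (-2 - (-3)·0.000 - (4)·0.000) / (-9) = 0.222
  x3 = (12 - (4)·0.000 - (4)·0.222) / (12) = 0.926
Iteration 2:
  x1 = (0 - (4)·0.222 - (3)·0.926) / (8) = -0.458
  x2 = (-2 - (-3)·-0.458 - (4)·0.926) / (-9) = 0.786
  x3 = (12 - (4)·-0.458 - (4)·0.786) / (12) = 0.891
Iteration 3:
  x1 = (0 - (4)·0.786 - (3)·0.891) / (8) = -0.727
  x2 = (-2 - (-3)·-0.727 - (4)·0.891) / (-9) = 0.861
  x3 = (12 - (4)·-0.727 - (4)·0.861) / (12) = 0.955
Residual b − A·x = (-0.493, -0.252, 0.004)

-0.493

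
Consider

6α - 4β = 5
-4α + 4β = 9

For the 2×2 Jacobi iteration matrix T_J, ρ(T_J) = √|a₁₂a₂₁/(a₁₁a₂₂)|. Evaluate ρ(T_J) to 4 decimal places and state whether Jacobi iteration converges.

a₁₂a₂₁/(a₁₁a₂₂) = (-4)·(-4) / ((6)·(4)) = 0.666667
ρ = √|0.666667| = √0.666667 = 0.8165
ρ < 1, so Jacobi converges

0.8165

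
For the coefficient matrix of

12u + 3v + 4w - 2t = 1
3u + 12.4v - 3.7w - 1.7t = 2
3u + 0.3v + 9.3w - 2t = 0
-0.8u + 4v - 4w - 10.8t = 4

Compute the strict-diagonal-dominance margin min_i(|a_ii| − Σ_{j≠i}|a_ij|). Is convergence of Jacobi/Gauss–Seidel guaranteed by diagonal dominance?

row 1: |12| − (3+4+2) = 3
row 2: |12.4| − (3+3.7+1.7) = 4
row 3: |9.3| − (3+0.3+2) = 4
row 4: |-10.8| − (0.8+4+4) = 2
minimum over rows = 2 → strictly diagonally dominant (convergence guaranteed)

2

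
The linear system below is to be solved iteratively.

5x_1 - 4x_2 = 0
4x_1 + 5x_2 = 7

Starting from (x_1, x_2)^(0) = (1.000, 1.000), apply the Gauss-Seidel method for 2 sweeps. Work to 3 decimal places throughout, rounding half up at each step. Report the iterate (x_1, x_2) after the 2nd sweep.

(0.608, 0.914)

Iteration 1:
  x_1 = (0 - (-4)·1.000) / (5) = 0.800
  x_2 = (7 - (4)·0.800) / (5) = 0.760
Iteration 2:
  x_1 = (0 - (-4)·0.760) / (5) = 0.608
  x_2 = (7 - (4)·0.608) / (5) = 0.914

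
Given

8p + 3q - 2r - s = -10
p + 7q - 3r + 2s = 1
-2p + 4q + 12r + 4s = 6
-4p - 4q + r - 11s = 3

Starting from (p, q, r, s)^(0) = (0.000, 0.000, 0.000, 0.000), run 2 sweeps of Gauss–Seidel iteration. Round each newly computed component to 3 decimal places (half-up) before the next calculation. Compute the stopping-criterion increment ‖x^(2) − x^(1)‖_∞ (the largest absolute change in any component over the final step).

Iteration 1:
  p = (-10 - (3)·0.000 - (-2)·0.000 - (-1)·0.000) / (8) = -1.250
  q = (1 - (1)·-1.250 - (-3)·0.000 - (2)·0.000) / (7) = 0.321
  r = (6 - (-2)·-1.250 - (4)·0.321 - (4)·0.000) / (12) = 0.185
  s = (3 - (-4)·-1.250 - (-4)·0.321 - (1)·0.185) / (-11) = 0.082
Iteration 2:
  p = (-10 - (3)·0.321 - (-2)·0.185 - (-1)·0.082) / (8) = -1.314
  q = (1 - (1)·-1.314 - (-3)·0.185 - (2)·0.082) / (7) = 0.386
  r = (6 - (-2)·-1.314 - (4)·0.386 - (4)·0.082) / (12) = 0.125
  s = (3 - (-4)·-1.314 - (-4)·0.386 - (1)·0.125) / (-11) = 0.076
Change: (-0.064, 0.065, -0.060, -0.006) → max |·| = 0.065

0.065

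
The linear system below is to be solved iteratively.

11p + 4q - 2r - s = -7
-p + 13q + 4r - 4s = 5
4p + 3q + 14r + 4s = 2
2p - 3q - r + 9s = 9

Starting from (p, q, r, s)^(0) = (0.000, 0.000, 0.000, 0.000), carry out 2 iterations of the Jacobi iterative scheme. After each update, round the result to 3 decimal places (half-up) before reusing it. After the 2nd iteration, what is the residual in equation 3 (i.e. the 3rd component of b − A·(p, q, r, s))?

-1.689

Iteration 1:
  p = (-7 - (4)·0.000 - (-2)·0.000 - (-1)·0.000) / (11) = -0.636
  q = (5 - (-1)·0.000 - (4)·0.000 - (-4)·0.000) / (13) = 0.385
  r = (2 - (4)·0.000 - (3)·0.000 - (4)·0.000) / (14) = 0.143
  s = (9 - (2)·0.000 - (-3)·0.000 - (-1)·0.000) / (9) = 1.000
Iteration 2:
  p = (-7 - (4)·0.385 - (-2)·0.143 - (-1)·1.000) / (11) = -0.659
  q = (5 - (-1)·-0.636 - (4)·0.143 - (-4)·1.000) / (13) = 0.599
  r = (2 - (4)·-0.636 - (3)·0.385 - (4)·1.000) / (14) = -0.044
  s = (9 - (2)·-0.636 - (-3)·0.385 - (-1)·0.143) / (9) = 1.286
Residual b − A·x = (-0.949, 1.874, -1.689, 0.497)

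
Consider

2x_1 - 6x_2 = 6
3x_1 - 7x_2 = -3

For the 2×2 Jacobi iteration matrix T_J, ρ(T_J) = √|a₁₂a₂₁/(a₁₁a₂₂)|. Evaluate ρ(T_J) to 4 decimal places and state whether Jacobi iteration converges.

a₁₂a₂₁/(a₁₁a₂₂) = (-6)·(3) / ((2)·(-7)) = 1.285714
ρ = √|1.285714| = √1.285714 = 1.1339
ρ > 1, so Jacobi diverges

1.1339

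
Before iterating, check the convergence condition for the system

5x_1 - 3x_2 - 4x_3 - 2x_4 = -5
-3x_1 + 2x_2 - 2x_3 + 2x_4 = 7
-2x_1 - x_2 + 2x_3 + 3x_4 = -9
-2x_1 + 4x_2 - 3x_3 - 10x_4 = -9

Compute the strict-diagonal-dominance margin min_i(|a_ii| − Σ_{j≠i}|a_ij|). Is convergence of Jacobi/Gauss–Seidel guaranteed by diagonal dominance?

row 1: |5| − (3+4+2) = -4
row 2: |2| − (3+2+2) = -5
row 3: |2| − (2+1+3) = -4
row 4: |-10| − (2+4+3) = 1
minimum over rows = -5 → not strictly diagonally dominant

-5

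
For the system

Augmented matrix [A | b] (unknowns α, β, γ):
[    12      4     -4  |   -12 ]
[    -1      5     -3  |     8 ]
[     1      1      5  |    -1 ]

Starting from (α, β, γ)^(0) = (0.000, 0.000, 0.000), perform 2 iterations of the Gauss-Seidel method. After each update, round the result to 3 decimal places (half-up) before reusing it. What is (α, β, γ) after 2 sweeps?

(-1.560, 1.120, -0.112)

Iteration 1:
  α = (-12 - (4)·0.000 - (-4)·0.000) / (12) = -1.000
  β = (8 - (-1)·-1.000 - (-3)·0.000) / (5) = 1.400
  γ = (-1 - (1)·-1.000 - (1)·1.400) / (5) = -0.280
Iteration 2:
  α = (-12 - (4)·1.400 - (-4)·-0.280) / (12) = -1.560
  β = (8 - (-1)·-1.560 - (-3)·-0.280) / (5) = 1.120
  γ = (-1 - (1)·-1.560 - (1)·1.120) / (5) = -0.112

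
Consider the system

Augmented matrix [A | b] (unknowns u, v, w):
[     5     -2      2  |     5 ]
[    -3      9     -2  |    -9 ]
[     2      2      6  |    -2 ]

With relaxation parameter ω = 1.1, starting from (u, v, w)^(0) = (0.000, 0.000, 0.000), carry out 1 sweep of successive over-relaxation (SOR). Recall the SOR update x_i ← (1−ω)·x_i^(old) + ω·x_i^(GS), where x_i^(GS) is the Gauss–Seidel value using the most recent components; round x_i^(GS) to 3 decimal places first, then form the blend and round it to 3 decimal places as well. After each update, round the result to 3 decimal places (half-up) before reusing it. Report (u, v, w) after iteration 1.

Iteration 1:
  u: GS value = (5 - (-2)·0.000 - (2)·0.000) / (5) = 1.000;  u ← (1−ω)·0.000 + ω·1.000 = 1.100
  v: GS value = (-9 - (-3)·1.100 - (-2)·0.000) / (9) = -0.633;  v ← (1−ω)·0.000 + ω·-0.633 = -0.696
  w: GS value = (-2 - (2)·1.100 - (2)·-0.696) / (6) = -0.468;  w ← (1−ω)·0.000 + ω·-0.468 = -0.515

(1.100, -0.696, -0.515)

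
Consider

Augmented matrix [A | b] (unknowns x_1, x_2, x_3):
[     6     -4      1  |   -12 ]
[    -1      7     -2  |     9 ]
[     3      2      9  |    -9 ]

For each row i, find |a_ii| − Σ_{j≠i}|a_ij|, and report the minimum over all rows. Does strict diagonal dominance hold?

1

row 1: |6| − (4+1) = 1
row 2: |7| − (1+2) = 4
row 3: |9| − (3+2) = 4
minimum over rows = 1 → strictly diagonally dominant (convergence guaranteed)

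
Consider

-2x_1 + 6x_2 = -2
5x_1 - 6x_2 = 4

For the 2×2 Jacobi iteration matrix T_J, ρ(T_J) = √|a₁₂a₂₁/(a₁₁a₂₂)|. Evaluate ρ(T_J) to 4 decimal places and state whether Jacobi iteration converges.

1.5811

a₁₂a₂₁/(a₁₁a₂₂) = (6)·(5) / ((-2)·(-6)) = 2.500000
ρ = √|2.500000| = √2.500000 = 1.5811
ρ > 1, so Jacobi diverges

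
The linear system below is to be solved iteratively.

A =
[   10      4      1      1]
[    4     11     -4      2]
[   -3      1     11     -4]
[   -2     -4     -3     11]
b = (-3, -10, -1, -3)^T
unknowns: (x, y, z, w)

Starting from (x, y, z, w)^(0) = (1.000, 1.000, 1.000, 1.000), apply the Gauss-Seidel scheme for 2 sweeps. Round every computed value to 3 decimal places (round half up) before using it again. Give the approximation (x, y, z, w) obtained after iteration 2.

Iteration 1:
  x = (-3 - (4)·1.000 - (1)·1.000 - (1)·1.000) / (10) = -0.900
  y = (-10 - (4)·-0.900 - (-4)·1.000 - (2)·1.000) / (11) = -0.400
  z = (-1 - (-3)·-0.900 - (1)·-0.400 - (-4)·1.000) / (11) = 0.064
  w = (-3 - (-2)·-0.900 - (-4)·-0.400 - (-3)·0.064) / (11) = -0.564
Iteration 2:
  x = (-3 - (4)·-0.400 - (1)·0.064 - (1)·-0.564) / (10) = -0.090
  y = (-10 - (4)·-0.090 - (-4)·0.064 - (2)·-0.564) / (11) = -0.751
  z = (-1 - (-3)·-0.090 - (1)·-0.751 - (-4)·-0.564) / (11) = -0.252
  w = (-3 - (-2)·-0.090 - (-4)·-0.751 - (-3)·-0.252) / (11) = -0.631

(-0.090, -0.751, -0.252, -0.631)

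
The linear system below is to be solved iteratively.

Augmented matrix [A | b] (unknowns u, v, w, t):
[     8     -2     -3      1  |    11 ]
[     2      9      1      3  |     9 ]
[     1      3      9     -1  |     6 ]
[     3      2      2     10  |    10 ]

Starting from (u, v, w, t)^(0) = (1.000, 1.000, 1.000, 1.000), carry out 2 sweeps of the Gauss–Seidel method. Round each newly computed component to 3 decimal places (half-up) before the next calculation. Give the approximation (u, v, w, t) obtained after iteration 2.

(1.568, 0.492, 0.362, 0.359)

Iteration 1:
  u = (11 - (-2)·1.000 - (-3)·1.000 - (1)·1.000) / (8) = 1.875
  v = (9 - (2)·1.875 - (1)·1.000 - (3)·1.000) / (9) = 0.139
  w = (6 - (1)·1.875 - (3)·0.139 - (-1)·1.000) / (9) = 0.523
  t = (10 - (3)·1.875 - (2)·0.139 - (2)·0.523) / (10) = 0.305
Iteration 2:
  u = (11 - (-2)·0.139 - (-3)·0.523 - (1)·0.305) / (8) = 1.568
  v = (9 - (2)·1.568 - (1)·0.523 - (3)·0.305) / (9) = 0.492
  w = (6 - (1)·1.568 - (3)·0.492 - (-1)·0.305) / (9) = 0.362
  t = (10 - (3)·1.568 - (2)·0.492 - (2)·0.362) / (10) = 0.359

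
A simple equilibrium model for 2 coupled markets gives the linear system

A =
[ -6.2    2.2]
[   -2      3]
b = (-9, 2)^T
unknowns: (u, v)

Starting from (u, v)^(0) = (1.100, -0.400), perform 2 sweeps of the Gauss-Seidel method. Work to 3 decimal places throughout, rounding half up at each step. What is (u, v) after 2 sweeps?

(1.998, 1.999)

Iteration 1:
  u = (-9 - (2.2)·-0.400) / (-6.2) = 1.310
  v = (2 - (-2)·1.310) / (3) = 1.540
Iteration 2:
  u = (-9 - (2.2)·1.540) / (-6.2) = 1.998
  v = (2 - (-2)·1.998) / (3) = 1.999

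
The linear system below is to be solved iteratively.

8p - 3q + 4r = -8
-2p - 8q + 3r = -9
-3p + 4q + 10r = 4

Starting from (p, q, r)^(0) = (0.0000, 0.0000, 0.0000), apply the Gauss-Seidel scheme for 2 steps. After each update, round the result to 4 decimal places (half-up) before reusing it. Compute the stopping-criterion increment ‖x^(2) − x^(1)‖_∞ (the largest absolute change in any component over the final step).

Iteration 1:
  p = (-8 - (-3)·0.0000 - (4)·0.0000) / (8) = -1.0000
  q = (-9 - (-2)·-1.0000 - (3)·0.0000) / (-8) = 1.3750
  r = (4 - (-3)·-1.0000 - (4)·1.3750) / (10) = -0.4500
Iteration 2:
  p = (-8 - (-3)·1.3750 - (4)·-0.4500) / (8) = -0.2594
  q = (-9 - (-2)·-0.2594 - (3)·-0.4500) / (-8) = 1.0211
  r = (4 - (-3)·-0.2594 - (4)·1.0211) / (10) = -0.0863
Change: (0.7406, -0.3539, 0.3637) → max |·| = 0.7406

0.7406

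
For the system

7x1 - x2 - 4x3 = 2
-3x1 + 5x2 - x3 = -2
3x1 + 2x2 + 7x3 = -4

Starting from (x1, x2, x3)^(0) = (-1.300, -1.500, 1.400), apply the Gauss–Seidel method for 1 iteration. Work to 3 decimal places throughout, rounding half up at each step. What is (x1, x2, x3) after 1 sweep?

(0.871, 0.403, -1.060)

Iteration 1:
  x1 = (2 - (-1)·-1.500 - (-4)·1.400) / (7) = 0.871
  x2 = (-2 - (-3)·0.871 - (-1)·1.400) / (5) = 0.403
  x3 = (-4 - (3)·0.871 - (2)·0.403) / (7) = -1.060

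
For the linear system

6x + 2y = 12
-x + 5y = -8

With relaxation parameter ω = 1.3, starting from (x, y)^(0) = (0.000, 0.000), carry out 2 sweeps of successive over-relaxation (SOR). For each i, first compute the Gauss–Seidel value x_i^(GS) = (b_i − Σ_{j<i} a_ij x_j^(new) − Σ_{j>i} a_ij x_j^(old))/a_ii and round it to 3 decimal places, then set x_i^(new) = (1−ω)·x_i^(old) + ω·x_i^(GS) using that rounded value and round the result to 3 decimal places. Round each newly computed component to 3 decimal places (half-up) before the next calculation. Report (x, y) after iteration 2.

Iteration 1:
  x: GS value = (12 - (2)·0.000) / (6) = 2.000;  x ← (1−ω)·0.000 + ω·2.000 = 2.600
  y: GS value = (-8 - (-1)·2.600) / (5) = -1.080;  y ← (1−ω)·0.000 + ω·-1.080 = -1.404
Iteration 2:
  x: GS value = (12 - (2)·-1.404) / (6) = 2.468;  x ← (1−ω)·2.600 + ω·2.468 = 2.428
  y: GS value = (-8 - (-1)·2.428) / (5) = -1.114;  y ← (1−ω)·-1.404 + ω·-1.114 = -1.027

(2.428, -1.027)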